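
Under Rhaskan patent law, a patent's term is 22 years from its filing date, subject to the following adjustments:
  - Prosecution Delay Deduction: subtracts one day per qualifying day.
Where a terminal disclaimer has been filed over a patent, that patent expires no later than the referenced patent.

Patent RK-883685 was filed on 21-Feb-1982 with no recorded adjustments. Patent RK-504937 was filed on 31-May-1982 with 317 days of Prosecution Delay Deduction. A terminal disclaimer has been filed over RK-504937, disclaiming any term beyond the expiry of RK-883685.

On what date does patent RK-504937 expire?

July 19, 2003

Natural term of RK-504937:
  Base: filing + 22 years → 31 May 2004.
  Prosecution Delay Deduction: −317 days → 19 July 2003.
Expiry of referenced patent RK-883685:
  Base: filing + 22 years → 21 February 2004.
Terminal disclaimer: RK-504937 expires on the earlier of 19 July 2003 and 21 February 2004.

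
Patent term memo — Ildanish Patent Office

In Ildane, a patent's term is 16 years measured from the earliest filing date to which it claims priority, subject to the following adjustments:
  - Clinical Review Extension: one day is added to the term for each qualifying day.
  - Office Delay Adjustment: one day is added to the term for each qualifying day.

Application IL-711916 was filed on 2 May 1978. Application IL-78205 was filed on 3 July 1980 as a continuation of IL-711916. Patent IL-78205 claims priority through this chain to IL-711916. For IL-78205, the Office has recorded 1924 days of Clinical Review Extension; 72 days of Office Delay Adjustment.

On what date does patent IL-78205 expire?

Earliest priority filing: 2 May 1978.
Base term: 2 May 1978 + 16 years → 2 May 1994.
Clinical Review Extension: +1924 days → 8 August 1999.
Office Delay Adjustment: +72 days → 19 October 1999.

October 19, 1999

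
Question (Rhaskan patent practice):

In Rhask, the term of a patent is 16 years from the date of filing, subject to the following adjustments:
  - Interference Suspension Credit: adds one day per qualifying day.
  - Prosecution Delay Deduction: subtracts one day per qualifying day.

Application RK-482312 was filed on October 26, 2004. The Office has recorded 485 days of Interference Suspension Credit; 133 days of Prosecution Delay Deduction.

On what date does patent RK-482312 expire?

2021-10-13

Base term: filing date + 16 years → 26 October 2020.
Interference Suspension Credit: +485 days → 23 February 2022.
Prosecution Delay Deduction: −133 days → 13 October 2021.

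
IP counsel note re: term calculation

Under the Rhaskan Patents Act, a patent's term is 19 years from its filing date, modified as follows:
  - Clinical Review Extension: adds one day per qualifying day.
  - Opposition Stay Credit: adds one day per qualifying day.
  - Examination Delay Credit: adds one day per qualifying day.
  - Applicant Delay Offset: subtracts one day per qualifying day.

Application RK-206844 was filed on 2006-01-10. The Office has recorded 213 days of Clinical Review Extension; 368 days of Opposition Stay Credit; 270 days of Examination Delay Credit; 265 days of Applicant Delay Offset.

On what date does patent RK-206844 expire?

2026-08-19

Base term: filing date + 19 years → 10 January 2025.
Clinical Review Extension: +213 days → 11 August 2025.
Opposition Stay Credit: +368 days → 14 August 2026.
Examination Delay Credit: +270 days → 11 May 2027.
Applicant Delay Offset: −265 days → 19 August 2026.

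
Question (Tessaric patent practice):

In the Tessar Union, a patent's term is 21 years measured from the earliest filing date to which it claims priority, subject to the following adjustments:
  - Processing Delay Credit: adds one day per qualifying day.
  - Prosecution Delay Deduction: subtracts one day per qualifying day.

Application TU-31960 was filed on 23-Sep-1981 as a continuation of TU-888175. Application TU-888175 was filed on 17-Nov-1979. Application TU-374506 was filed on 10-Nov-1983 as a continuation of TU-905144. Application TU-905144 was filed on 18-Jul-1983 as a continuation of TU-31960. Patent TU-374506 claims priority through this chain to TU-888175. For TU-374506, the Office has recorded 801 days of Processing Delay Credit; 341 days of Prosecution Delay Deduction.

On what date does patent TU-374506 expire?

Earliest priority filing: 17 November 1979.
Base term: 17 November 1979 + 21 years → 17 November 2000.
Processing Delay Credit: +801 days → 27 January 2003.
Prosecution Delay Deduction: −341 days → 20 February 2002.

February 20, 2002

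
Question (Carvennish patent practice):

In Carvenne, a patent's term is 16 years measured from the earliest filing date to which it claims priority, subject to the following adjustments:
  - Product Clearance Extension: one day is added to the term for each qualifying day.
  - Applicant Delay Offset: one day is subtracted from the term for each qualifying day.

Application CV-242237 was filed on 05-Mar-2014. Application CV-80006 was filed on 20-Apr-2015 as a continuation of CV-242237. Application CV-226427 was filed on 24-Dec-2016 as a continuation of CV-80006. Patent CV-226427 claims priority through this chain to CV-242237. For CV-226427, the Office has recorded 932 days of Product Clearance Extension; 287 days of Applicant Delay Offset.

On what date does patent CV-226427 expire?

2031-12-10

Earliest priority filing: 5 March 2014.
Base term: 5 March 2014 + 16 years → 5 March 2030.
Product Clearance Extension: +932 days → 22 September 2032.
Applicant Delay Offset: −287 days → 10 December 2031.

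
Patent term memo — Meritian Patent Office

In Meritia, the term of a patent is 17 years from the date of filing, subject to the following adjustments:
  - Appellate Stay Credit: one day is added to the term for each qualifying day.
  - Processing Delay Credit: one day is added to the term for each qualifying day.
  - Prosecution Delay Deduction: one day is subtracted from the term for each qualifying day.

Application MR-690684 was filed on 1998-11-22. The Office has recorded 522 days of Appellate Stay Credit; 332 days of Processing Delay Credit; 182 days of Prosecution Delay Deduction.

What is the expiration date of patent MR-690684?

Base term: filing date + 17 years → 22 November 2015.
Appellate Stay Credit: +522 days → 27 April 2017.
Processing Delay Credit: +332 days → 25 March 2018.
Prosecution Delay Deduction: −182 days → 24 September 2017.

2017-09-24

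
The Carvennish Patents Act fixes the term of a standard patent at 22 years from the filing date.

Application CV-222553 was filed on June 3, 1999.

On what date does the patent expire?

2021-06-03

Filing date + 22 years → 3 June 2021.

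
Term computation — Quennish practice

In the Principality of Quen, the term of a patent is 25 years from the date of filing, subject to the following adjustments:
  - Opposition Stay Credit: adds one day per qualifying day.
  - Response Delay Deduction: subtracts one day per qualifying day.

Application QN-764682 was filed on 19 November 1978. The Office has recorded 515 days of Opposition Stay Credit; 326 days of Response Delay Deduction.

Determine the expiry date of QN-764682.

Base term: filing date + 25 years → 19 November 2003.
Opposition Stay Credit: +515 days → 17 April 2005.
Response Delay Deduction: −326 days → 26 May 2004.

2004-05-26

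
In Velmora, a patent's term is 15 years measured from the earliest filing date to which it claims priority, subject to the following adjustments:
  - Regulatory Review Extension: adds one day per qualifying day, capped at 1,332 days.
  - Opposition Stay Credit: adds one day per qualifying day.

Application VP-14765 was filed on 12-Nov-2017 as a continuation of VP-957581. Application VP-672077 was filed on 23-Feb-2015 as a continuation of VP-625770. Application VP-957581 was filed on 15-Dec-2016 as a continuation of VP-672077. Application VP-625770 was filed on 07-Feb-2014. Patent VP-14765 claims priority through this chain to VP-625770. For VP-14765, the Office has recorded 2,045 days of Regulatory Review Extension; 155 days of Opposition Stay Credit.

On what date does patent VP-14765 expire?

Earliest priority filing: 7 February 2014.
Base term: 7 February 2014 + 15 years → 7 February 2029.
Regulatory Review Extension: 2045 days claimed exceeds the 1332-day cap, so +1332 days → 1 October 2032.
Opposition Stay Credit: +155 days → 5 March 2033.

2033-03-05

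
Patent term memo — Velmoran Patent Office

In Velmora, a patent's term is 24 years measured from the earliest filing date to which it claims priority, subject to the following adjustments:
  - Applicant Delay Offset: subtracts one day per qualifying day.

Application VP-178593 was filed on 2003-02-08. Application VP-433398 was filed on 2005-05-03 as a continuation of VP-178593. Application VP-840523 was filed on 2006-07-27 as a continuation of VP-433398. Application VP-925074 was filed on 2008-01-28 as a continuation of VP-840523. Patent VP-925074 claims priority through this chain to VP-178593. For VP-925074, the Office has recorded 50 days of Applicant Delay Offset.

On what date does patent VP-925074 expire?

2026-12-20

Earliest priority filing: 8 February 2003.
Base term: 8 February 2003 + 24 years → 8 February 2027.
Applicant Delay Offset: −50 days → 20 December 2026.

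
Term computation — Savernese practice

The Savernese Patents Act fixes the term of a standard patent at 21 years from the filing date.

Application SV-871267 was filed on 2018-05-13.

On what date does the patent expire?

Filing date + 21 years → 13 May 2039.

May 13, 2039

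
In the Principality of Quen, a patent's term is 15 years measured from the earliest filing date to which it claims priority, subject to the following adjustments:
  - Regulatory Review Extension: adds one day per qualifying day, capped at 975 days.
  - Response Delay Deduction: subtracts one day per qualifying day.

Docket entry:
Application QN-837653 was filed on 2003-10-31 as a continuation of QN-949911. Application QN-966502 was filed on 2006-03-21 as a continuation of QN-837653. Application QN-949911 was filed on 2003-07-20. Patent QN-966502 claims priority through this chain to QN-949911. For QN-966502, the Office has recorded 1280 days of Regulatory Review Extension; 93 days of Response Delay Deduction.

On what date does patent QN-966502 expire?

Earliest priority filing: 20 July 2003.
Base term: 20 July 2003 + 15 years → 20 July 2018.
Regulatory Review Extension: 1280 days claimed exceeds the 975-day cap, so +975 days → 21 March 2021.
Response Delay Deduction: −93 days → 18 December 2020.

December 18, 2020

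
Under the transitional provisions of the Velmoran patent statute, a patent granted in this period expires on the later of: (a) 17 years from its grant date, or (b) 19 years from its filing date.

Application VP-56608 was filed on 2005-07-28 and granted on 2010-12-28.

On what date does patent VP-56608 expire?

2027-12-28

(a) grant + 17 years → 28 December 2027.
(b) filing + 19 years → 28 July 2024.
Later of the two: 28 December 2027.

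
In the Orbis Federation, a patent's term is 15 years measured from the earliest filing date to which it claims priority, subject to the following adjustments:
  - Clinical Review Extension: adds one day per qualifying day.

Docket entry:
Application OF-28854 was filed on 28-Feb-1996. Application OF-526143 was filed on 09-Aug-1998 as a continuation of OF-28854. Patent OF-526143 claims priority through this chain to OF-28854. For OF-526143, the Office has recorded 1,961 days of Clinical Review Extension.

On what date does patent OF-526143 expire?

2016-07-12

Earliest priority filing: 28 February 1996.
Base term: 28 February 1996 + 15 years → 28 February 2011.
Clinical Review Extension: +1961 days → 12 July 2016.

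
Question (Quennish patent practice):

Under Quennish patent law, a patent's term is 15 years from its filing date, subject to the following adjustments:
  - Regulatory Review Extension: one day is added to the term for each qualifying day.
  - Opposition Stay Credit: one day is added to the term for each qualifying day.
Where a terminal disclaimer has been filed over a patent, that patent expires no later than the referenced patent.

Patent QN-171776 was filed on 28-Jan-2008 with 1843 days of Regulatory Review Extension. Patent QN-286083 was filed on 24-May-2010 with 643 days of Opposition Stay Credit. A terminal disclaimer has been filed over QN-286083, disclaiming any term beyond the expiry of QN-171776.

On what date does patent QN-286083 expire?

February 26, 2027

Natural term of QN-286083:
  Base: filing + 15 years → 24 May 2025.
  Opposition Stay Credit: +643 days → 26 February 2027.
Expiry of referenced patent QN-171776:
  Base: filing + 15 years → 28 January 2023.
  Regulatory Review Extension: +1843 days → 14 February 2028.
Terminal disclaimer: QN-286083 expires on the earlier of 26 February 2027 and 14 February 2028.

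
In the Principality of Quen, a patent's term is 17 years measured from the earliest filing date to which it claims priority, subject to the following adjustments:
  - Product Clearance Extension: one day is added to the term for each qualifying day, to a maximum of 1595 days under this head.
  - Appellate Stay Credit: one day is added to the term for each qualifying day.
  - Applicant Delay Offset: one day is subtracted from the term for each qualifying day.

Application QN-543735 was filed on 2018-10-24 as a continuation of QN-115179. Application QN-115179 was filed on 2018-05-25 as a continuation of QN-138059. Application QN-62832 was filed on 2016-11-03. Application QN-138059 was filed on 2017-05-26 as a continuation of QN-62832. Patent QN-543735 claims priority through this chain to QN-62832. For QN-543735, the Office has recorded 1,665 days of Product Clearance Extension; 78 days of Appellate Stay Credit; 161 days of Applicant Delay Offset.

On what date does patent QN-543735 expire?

Earliest priority filing: 3 November 2016.
Base term: 3 November 2016 + 17 years → 3 November 2033.
Product Clearance Extension: 1665 days claimed exceeds the 1595-day cap, so +1595 days → 17 March 2038.
Appellate Stay Credit: +78 days → 3 June 2038.
Applicant Delay Offset: −161 days → 24 December 2037.

December 24, 2037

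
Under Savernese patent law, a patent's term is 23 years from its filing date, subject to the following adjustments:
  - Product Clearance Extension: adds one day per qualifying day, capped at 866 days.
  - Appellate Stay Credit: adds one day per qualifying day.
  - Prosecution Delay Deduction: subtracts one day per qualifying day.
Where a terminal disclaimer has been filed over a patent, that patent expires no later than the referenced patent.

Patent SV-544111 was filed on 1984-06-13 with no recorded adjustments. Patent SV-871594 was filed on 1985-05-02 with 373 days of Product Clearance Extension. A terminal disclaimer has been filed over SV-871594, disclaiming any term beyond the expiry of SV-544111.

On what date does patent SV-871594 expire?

Natural term of SV-871594:
  Base: filing + 23 years → 2 May 2008.
  Product Clearance Extension: 373 days (within the 866-day cap) → +373 days → 10 May 2009.
Expiry of referenced patent SV-544111:
  Base: filing + 23 years → 13 June 2007.
Terminal disclaimer: SV-871594 expires on the earlier of 10 May 2009 and 13 June 2007.

June 13, 2007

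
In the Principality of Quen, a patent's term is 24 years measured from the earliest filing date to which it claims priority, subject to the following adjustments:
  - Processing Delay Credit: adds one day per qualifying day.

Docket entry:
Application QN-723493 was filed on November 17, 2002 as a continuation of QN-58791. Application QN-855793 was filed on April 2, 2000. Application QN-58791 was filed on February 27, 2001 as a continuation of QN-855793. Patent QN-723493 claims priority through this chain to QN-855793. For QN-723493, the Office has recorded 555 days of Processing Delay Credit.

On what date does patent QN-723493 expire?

2025-10-09

Earliest priority filing: 2 April 2000.
Base term: 2 April 2000 + 24 years → 2 April 2024.
Processing Delay Credit: +555 days → 9 October 2025.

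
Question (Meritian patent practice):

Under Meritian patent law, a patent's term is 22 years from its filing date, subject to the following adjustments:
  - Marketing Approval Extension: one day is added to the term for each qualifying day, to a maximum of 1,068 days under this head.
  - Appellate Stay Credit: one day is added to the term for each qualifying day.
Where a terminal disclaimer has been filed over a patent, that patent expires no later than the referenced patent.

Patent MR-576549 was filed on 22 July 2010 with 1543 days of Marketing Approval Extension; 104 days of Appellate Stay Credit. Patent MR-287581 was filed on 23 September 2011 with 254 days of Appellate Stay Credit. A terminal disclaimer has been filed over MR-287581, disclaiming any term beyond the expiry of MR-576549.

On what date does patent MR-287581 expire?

Natural term of MR-287581:
  Base: filing + 22 years → 23 September 2033.
  Appellate Stay Credit: +254 days → 4 June 2034.
Expiry of referenced patent MR-576549:
  Base: filing + 22 years → 22 July 2032.
  Marketing Approval Extension: 1543 days claimed exceeds the 1068-day cap, so +1068 days → 25 June 2035.
  Appellate Stay Credit: +104 days → 7 October 2035.
Terminal disclaimer: MR-287581 expires on the earlier of 4 June 2034 and 7 October 2035.

2034-06-04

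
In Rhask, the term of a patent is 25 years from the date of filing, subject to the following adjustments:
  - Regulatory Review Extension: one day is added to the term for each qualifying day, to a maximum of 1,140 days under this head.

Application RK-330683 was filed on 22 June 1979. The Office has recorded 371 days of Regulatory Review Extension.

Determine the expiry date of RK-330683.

2005-06-28

Base term: filing date + 25 years → 22 June 2004.
Regulatory Review Extension: 371 days (within the 1140-day cap) → +371 days → 28 June 2005.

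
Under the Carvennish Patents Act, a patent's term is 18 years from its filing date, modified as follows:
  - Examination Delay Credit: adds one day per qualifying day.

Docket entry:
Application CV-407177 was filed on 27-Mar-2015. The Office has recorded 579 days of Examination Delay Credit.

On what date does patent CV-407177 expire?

Base term: filing date + 18 years → 27 March 2033.
Examination Delay Credit: +579 days → 27 October 2034.

October 27, 2034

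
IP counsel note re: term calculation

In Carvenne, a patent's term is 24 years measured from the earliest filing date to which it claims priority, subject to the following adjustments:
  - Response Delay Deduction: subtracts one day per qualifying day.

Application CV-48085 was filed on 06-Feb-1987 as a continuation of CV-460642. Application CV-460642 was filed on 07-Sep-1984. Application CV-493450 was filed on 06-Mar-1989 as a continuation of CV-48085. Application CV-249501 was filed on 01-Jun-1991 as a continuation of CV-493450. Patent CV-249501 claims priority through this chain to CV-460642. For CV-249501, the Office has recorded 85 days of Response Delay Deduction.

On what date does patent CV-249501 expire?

Earliest priority filing: 7 September 1984.
Base term: 7 September 1984 + 24 years → 7 September 2008.
Response Delay Deduction: −85 days → 14 June 2008.

June 14, 2008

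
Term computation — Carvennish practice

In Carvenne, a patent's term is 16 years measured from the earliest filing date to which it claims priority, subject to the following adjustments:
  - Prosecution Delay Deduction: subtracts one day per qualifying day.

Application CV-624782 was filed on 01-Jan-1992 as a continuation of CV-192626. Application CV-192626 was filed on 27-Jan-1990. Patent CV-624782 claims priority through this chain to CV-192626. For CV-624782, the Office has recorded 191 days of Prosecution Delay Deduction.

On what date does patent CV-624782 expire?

Earliest priority filing: 27 January 1990.
Base term: 27 January 1990 + 16 years → 27 January 2006.
Prosecution Delay Deduction: −191 days → 20 July 2005.

2005-07-20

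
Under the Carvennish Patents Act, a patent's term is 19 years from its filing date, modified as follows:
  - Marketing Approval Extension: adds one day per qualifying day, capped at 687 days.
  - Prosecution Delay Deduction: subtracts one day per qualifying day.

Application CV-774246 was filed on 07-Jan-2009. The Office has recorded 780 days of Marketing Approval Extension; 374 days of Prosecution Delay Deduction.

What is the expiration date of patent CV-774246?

Base term: filing date + 19 years → 7 January 2028.
Marketing Approval Extension: 780 days claimed exceeds the 687-day cap, so +687 days → 24 November 2029.
Prosecution Delay Deduction: −374 days → 15 November 2028.

2028-11-15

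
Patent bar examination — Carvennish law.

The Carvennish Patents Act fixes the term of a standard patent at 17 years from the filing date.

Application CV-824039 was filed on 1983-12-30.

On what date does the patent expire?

Filing date + 17 years → 30 December 2000.

December 30, 2000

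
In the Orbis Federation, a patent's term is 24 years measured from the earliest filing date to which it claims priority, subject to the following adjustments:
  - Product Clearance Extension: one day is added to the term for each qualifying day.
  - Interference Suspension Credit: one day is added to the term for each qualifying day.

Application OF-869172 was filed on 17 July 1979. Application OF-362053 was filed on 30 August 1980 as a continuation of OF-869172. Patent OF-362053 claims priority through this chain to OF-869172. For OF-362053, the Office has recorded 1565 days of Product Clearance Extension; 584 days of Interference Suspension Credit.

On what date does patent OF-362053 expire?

Earliest priority filing: 17 July 1979.
Base term: 17 July 1979 + 24 years → 17 July 2003.
Product Clearance Extension: +1565 days → 29 October 2007.
Interference Suspension Credit: +584 days → 4 June 2009.

2009-06-04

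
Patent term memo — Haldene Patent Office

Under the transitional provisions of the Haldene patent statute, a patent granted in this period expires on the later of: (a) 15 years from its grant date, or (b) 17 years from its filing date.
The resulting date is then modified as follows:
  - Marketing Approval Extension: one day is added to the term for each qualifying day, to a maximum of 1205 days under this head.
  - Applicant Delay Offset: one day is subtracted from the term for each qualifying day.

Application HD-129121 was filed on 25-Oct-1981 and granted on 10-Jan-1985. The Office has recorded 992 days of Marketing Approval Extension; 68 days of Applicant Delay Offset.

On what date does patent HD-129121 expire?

2002-07-22

(a) grant + 15 years → 10 January 2000.
(b) filing + 17 years → 25 October 1998.
Later of the two: 10 January 2000.
Marketing Approval Extension: 992 days (within the 1205-day cap) → +992 days → 28 September 2002.
Applicant Delay Offset: −68 days → 22 July 2002.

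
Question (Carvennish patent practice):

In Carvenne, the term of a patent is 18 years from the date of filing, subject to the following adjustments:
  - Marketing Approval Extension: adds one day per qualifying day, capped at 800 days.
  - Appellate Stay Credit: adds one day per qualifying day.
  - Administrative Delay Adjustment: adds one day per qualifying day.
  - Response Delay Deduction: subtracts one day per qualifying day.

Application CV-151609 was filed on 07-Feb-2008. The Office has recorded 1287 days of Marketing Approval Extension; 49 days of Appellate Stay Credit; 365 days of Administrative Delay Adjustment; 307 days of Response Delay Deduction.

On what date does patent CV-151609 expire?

2028-08-02

Base term: filing date + 18 years → 7 February 2026.
Marketing Approval Extension: 1287 days claimed exceeds the 800-day cap, so +800 days → 17 April 2028.
Appellate Stay Credit: +49 days → 5 June 2028.
Administrative Delay Adjustment: +365 days → 5 June 2029.
Response Delay Deduction: −307 days → 2 August 2028.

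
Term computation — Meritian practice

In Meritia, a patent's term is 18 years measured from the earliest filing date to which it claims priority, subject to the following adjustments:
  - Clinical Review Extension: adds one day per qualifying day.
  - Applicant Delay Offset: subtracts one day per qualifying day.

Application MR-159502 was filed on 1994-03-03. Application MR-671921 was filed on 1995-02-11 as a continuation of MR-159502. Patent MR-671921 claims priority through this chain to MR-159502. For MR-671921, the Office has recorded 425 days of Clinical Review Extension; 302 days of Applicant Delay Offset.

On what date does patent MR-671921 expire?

2012-07-04

Earliest priority filing: 3 March 1994.
Base term: 3 March 1994 + 18 years → 3 March 2012.
Clinical Review Extension: +425 days → 2 May 2013.
Applicant Delay Offset: −302 days → 4 July 2012.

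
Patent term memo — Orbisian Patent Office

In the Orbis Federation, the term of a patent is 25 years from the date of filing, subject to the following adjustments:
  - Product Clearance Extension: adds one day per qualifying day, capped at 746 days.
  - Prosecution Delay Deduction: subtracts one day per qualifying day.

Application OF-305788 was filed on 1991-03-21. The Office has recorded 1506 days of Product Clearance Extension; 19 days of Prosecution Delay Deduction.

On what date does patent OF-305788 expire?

Base term: filing date + 25 years → 21 March 2016.
Product Clearance Extension: 1506 days claimed exceeds the 746-day cap, so +746 days → 6 April 2018.
Prosecution Delay Deduction: −19 days → 18 March 2018.

March 18, 2018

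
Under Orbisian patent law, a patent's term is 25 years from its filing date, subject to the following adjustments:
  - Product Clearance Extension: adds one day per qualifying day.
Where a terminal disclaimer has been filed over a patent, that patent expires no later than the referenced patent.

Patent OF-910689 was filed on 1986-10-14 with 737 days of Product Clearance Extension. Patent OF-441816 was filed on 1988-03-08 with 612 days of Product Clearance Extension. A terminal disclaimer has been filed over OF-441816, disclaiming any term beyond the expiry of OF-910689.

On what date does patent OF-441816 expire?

2013-10-20

Natural term of OF-441816:
  Base: filing + 25 years → 8 March 2013.
  Product Clearance Extension: +612 days → 10 November 2014.
Expiry of referenced patent OF-910689:
  Base: filing + 25 years → 14 October 2011.
  Product Clearance Extension: +737 days → 20 October 2013.
Terminal disclaimer: OF-441816 expires on the earlier of 10 November 2014 and 20 October 2013.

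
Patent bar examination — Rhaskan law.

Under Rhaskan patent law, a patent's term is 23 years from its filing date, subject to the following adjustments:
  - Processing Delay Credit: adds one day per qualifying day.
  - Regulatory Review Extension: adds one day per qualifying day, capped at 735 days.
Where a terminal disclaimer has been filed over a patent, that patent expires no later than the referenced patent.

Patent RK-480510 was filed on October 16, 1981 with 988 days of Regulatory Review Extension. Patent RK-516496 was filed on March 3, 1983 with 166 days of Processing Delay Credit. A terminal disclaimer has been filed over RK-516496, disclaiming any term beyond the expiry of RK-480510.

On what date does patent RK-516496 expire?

August 16, 2006

Natural term of RK-516496:
  Base: filing + 23 years → 3 March 2006.
  Processing Delay Credit: +166 days → 16 August 2006.
Expiry of referenced patent RK-480510:
  Base: filing + 23 years → 16 October 2004.
  Regulatory Review Extension: 988 days claimed exceeds the 735-day cap, so +735 days → 21 October 2006.
Terminal disclaimer: RK-516496 expires on the earlier of 16 August 2006 and 21 October 2006.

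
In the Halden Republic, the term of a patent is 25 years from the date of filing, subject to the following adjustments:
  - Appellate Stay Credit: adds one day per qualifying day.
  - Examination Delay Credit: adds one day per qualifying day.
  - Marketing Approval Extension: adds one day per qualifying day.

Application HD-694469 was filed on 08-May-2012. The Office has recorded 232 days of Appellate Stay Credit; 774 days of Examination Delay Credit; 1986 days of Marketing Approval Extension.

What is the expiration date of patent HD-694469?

2045-07-17

Base term: filing date + 25 years → 8 May 2037.
Appellate Stay Credit: +232 days → 26 December 2037.
Examination Delay Credit: +774 days → 8 February 2040.
Marketing Approval Extension: +1986 days → 17 July 2045.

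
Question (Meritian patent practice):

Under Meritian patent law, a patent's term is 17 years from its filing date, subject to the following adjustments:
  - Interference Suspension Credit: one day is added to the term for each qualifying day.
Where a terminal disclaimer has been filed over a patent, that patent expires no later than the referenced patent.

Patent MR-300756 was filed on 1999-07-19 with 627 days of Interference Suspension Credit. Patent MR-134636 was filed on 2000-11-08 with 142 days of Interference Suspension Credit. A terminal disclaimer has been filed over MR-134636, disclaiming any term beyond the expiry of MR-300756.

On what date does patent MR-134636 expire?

March 30, 2018

Natural term of MR-134636:
  Base: filing + 17 years → 8 November 2017.
  Interference Suspension Credit: +142 days → 30 March 2018.
Expiry of referenced patent MR-300756:
  Base: filing + 17 years → 19 July 2016.
  Interference Suspension Credit: +627 days → 7 April 2018.
Terminal disclaimer: MR-134636 expires on the earlier of 30 March 2018 and 7 April 2018.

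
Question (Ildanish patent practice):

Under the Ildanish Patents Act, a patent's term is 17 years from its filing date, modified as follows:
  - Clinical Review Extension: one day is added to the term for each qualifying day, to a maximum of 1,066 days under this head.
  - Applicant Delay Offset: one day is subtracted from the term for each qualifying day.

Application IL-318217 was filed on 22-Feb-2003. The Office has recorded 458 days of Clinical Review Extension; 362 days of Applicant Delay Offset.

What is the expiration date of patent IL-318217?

May 28, 2020

Base term: filing date + 17 years → 22 February 2020.
Clinical Review Extension: 458 days (within the 1066-day cap) → +458 days → 25 May 2021.
Applicant Delay Offset: −362 days → 28 May 2020.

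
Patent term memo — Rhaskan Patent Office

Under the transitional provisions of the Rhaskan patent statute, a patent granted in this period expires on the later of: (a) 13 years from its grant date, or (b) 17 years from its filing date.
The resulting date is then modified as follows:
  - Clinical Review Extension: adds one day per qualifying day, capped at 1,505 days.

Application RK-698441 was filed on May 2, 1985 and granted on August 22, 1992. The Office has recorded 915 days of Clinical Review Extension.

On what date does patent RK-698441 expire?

(a) grant + 13 years → 22 August 2005.
(b) filing + 17 years → 2 May 2002.
Later of the two: 22 August 2005.
Clinical Review Extension: 915 days (within the 1505-day cap) → +915 days → 23 February 2008.

February 23, 2008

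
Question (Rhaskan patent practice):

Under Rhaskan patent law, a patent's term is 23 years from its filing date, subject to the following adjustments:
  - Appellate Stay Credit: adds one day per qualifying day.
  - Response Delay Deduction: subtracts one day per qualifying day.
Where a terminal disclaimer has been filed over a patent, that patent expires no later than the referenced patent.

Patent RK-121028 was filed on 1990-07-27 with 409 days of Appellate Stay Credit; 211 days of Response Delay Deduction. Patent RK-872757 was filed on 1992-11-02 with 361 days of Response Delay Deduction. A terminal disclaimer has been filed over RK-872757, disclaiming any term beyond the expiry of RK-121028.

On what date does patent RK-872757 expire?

Natural term of RK-872757:
  Base: filing + 23 years → 2 November 2015.
  Response Delay Deduction: −361 days → 6 November 2014.
Expiry of referenced patent RK-121028:
  Base: filing + 23 years → 27 July 2013.
  Appellate Stay Credit: +409 days → 9 September 2014.
  Response Delay Deduction: −211 days → 10 February 2014.
Terminal disclaimer: RK-872757 expires on the earlier of 6 November 2014 and 10 February 2014.

2014-02-10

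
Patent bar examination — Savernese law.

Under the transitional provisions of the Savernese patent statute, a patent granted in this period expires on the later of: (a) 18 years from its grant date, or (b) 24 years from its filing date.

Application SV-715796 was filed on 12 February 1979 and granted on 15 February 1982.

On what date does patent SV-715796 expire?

February 12, 2003

(a) grant + 18 years → 15 February 2000.
(b) filing + 24 years → 12 February 2003.
Later of the two: 12 February 2003.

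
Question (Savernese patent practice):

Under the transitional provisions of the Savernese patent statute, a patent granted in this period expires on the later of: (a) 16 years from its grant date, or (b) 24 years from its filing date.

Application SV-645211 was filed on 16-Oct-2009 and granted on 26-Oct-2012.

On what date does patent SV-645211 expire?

October 16, 2033

(a) grant + 16 years → 26 October 2028.
(b) filing + 24 years → 16 October 2033.
Later of the two: 16 October 2033.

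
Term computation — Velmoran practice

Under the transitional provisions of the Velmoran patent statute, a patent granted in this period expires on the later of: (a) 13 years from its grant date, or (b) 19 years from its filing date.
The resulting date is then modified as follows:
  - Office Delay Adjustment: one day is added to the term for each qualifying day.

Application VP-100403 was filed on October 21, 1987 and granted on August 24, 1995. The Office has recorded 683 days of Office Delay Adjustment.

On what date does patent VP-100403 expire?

(a) grant + 13 years → 24 August 2008.
(b) filing + 19 years → 21 October 2006.
Later of the two: 24 August 2008.
Office Delay Adjustment: +683 days → 8 July 2010.

2010-07-08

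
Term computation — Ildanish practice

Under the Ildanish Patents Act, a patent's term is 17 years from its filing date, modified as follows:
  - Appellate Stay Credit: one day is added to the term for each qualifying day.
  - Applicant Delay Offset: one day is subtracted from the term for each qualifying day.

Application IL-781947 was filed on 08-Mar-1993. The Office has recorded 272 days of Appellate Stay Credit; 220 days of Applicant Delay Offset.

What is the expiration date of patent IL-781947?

Base term: filing date + 17 years → 8 March 2010.
Appellate Stay Credit: +272 days → 5 December 2010.
Applicant Delay Offset: −220 days → 29 April 2010.

April 29, 2010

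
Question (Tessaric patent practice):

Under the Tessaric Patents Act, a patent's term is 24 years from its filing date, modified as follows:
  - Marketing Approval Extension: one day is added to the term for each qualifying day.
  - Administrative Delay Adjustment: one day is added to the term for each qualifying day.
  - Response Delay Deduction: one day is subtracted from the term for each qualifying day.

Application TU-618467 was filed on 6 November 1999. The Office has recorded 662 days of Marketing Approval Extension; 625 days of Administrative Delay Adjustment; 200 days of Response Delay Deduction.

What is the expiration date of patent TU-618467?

October 28, 2026

Base term: filing date + 24 years → 6 November 2023.
Marketing Approval Extension: +662 days → 29 August 2025.
Administrative Delay Adjustment: +625 days → 16 May 2027.
Response Delay Deduction: −200 days → 28 October 2026.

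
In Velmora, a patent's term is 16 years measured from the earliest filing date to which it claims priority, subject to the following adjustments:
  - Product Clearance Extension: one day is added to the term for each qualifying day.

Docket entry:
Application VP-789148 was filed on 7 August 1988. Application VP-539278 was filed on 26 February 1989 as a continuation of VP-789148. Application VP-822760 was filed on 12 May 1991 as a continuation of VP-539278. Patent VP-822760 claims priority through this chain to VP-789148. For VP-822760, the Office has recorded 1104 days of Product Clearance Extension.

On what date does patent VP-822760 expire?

2007-08-16

Earliest priority filing: 7 August 1988.
Base term: 7 August 1988 + 16 years → 7 August 2004.
Product Clearance Extension: +1104 days → 16 August 2007.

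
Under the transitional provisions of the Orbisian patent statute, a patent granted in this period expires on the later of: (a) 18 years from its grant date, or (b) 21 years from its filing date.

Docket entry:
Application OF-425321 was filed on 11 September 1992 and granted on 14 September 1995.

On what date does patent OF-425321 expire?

September 14, 2013

(a) grant + 18 years → 14 September 2013.
(b) filing + 21 years → 11 September 2013.
Later of the two: 14 September 2013.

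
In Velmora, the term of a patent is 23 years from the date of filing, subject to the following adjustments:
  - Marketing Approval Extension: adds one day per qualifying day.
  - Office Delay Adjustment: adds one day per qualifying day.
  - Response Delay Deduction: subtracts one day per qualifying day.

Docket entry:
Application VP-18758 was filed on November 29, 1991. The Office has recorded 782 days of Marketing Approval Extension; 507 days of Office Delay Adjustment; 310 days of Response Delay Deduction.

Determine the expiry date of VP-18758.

Base term: filing date + 23 years → 29 November 2014.
Marketing Approval Extension: +782 days → 19 January 2017.
Office Delay Adjustment: +507 days → 10 June 2018.
Response Delay Deduction: −310 days → 4 August 2017.

2017-08-04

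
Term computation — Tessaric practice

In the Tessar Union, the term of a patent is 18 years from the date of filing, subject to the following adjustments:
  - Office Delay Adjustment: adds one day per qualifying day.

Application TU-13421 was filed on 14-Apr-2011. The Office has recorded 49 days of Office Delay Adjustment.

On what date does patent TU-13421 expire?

June 2, 2029

Base term: filing date + 18 years → 14 April 2029.
Office Delay Adjustment: +49 days → 2 June 2029.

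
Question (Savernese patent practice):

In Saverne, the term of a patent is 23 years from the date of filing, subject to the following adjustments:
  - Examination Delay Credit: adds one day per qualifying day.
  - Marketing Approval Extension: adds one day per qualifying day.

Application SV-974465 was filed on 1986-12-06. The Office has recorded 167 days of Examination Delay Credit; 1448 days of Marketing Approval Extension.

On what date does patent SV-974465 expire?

Base term: filing date + 23 years → 6 December 2009.
Examination Delay Credit: +167 days → 22 May 2010.
Marketing Approval Extension: +1448 days → 9 May 2014.

2014-05-09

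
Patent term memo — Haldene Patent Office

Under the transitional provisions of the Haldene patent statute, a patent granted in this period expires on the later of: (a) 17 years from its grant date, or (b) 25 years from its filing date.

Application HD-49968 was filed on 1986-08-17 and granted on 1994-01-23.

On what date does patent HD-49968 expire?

2011-08-17

(a) grant + 17 years → 23 January 2011.
(b) filing + 25 years → 17 August 2011.
Later of the two: 17 August 2011.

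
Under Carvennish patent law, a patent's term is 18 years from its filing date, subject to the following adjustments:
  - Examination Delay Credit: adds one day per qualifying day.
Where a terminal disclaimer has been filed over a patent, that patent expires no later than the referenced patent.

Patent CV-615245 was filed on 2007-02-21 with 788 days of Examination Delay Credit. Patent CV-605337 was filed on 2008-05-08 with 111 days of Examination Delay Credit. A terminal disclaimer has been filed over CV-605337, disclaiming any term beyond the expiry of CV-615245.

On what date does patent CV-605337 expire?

2026-08-27

Natural term of CV-605337:
  Base: filing + 18 years → 8 May 2026.
  Examination Delay Credit: +111 days → 27 August 2026.
Expiry of referenced patent CV-615245:
  Base: filing + 18 years → 21 February 2025.
  Examination Delay Credit: +788 days → 20 April 2027.
Terminal disclaimer: CV-605337 expires on the earlier of 27 August 2026 and 20 April 2027.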